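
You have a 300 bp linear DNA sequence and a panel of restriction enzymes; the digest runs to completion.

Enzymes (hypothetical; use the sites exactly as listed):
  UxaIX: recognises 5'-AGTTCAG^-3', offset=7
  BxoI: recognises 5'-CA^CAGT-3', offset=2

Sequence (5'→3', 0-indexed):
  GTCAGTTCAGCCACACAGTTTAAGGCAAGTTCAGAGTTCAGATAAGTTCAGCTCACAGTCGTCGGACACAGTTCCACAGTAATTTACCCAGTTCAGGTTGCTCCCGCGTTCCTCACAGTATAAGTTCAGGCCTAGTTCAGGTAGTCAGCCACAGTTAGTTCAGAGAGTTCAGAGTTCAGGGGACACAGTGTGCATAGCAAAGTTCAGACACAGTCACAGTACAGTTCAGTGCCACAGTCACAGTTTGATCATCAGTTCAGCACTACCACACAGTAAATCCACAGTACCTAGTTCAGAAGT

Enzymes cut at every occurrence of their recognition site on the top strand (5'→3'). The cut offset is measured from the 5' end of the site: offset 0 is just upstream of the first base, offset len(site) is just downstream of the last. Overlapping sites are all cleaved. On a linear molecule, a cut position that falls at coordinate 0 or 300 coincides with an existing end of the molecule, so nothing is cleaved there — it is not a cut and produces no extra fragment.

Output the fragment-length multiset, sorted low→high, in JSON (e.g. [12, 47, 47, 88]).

Scan for sites:
  UxaIX (AGTTCAG, off=7): starts [3, 27, 34, 44, 89, 122, 133, 156, 165, 172, 200, 222, 253, 289] → cuts [10, 34, 41, 51, 96, 129, 140, 163, 172, 179, 207, 229, 260, 296]
  BxoI (CACAGT, off=2): starts [13, 53, 66, 74, 113, 149, 183, 208, 214, 232, 238, 268, 279] → cuts [15, 55, 68, 76, 115, 151, 185, 210, 216, 234, 240, 270, 281]

Pooled cuts: [10, 15, 34, 41, 51, 55, 68, 76, 96, 115, 129, 140, 151, 163, 172, 179, 185, 207, 210, 216, 229, 234, 240, 260, 270, 281, 296]

Fragment lengths:
  [0,10): 10 bp
  [10,15): 5 bp
  [15,34): 19 bp
  [34,41): 7 bp
  [41,51): 10 bp
  [51,55): 4 bp
  [55,68): 13 bp
  [68,76): 8 bp
  [76,96): 20 bp
  [96,115): 19 bp
  [115,129): 14 bp
  [129,140): 11 bp
  [140,151): 11 bp
  [151,163): 12 bp
  [163,172): 9 bp
  [172,179): 7 bp
  [179,185): 6 bp
  [185,207): 22 bp
  [207,210): 3 bp
  [210,216): 6 bp
  [216,229): 13 bp
  [229,234): 5 bp
  [234,240): 6 bp
  [240,260): 20 bp
  [260,270): 10 bp
  [270,281): 11 bp
  [281,296): 15 bp
  [296,300): 4 bp

[3,4,4,5,5,6,6,6,7,7,8,9,10,10,10,11,11,11,12,13,13,14,15,19,19,20,20,22]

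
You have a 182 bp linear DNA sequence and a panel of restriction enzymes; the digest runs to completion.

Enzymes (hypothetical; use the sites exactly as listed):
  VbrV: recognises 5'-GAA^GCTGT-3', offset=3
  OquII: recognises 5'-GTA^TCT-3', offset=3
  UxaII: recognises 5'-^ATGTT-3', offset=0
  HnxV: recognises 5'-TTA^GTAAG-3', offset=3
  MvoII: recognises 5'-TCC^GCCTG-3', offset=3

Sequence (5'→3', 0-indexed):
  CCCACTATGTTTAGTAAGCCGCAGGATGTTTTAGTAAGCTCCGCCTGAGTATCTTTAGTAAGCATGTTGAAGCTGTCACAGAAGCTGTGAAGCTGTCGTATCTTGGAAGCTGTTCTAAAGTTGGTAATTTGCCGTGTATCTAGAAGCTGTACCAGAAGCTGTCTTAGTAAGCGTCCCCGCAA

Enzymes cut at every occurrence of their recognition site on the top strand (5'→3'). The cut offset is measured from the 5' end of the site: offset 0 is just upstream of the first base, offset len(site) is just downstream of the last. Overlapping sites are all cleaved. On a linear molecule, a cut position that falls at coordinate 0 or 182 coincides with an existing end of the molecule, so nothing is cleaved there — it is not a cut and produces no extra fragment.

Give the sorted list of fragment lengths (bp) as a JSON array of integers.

Scan for sites:
  VbrV (GAAGCTGT, off=3): starts [68, 80, 88, 105, 142, 154] → cuts [71, 83, 91, 108, 145, 157]
  OquII (GTATCT, off=3): starts [48, 97, 135] → cuts [51, 100, 138]
  UxaII (ATGTT, off=0): starts [6, 25, 63] → cuts [6, 25, 63]
  HnxV (TTAGTAAG, off=3): starts [10, 30, 54, 163] → cuts [13, 33, 57, 166]
  MvoII (TCCGCCTG, off=3): starts [39] → cuts [42]

All cut coordinates (distinct, sorted): [6, 13, 25, 33, 42, 51, 57, 63, 71, 83, 91, 100, 108, 138, 145, 157, 166]

Fragment lengths:
  [0,6): 6 bp
  [6,13): 7 bp
  [13,25): 12 bp
  [25,33): 8 bp
  [33,42): 9 bp
  [42,51): 9 bp
  [51,57): 6 bp
  [57,63): 6 bp
  [63,71): 8 bp
  [71,83): 12 bp
  [83,91): 8 bp
  [91,100): 9 bp
  [100,108): 8 bp
  [108,138): 30 bp
  [138,145): 7 bp
  [145,157): 12 bp
  [157,166): 9 bp
  [166,182): 16 bp

[6,6,6,7,7,8,8,8,8,9,9,9,9,12,12,12,16,30]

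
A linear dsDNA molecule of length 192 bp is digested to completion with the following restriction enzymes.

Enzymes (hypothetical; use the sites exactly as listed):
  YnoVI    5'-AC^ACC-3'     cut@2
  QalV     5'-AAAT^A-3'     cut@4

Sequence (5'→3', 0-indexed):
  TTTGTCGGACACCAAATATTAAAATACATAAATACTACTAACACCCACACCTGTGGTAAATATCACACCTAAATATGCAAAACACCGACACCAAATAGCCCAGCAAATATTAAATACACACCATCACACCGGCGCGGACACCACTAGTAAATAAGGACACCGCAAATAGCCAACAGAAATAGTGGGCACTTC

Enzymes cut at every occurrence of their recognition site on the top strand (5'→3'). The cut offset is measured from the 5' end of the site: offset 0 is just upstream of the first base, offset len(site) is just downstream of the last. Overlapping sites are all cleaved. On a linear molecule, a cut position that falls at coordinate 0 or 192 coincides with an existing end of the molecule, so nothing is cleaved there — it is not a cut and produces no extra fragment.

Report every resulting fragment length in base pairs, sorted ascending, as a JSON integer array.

[4,5,6,6,6,7,7,7,8,8,8,8,9,9,9,10,12,12,12,13,13,13]

Site scan:
  YnoVI ACACC/2: at [8, 40, 46, 64, 81, 87, 117, 125, 137, 156] ⇒ [10, 42, 48, 66, 83, 89, 119, 127, 139, 158]
  QalV AAATA/4: at [13, 21, 29, 57, 70, 92, 104, 111, 148, 163, 176] ⇒ [17, 25, 33, 61, 74, 96, 108, 115, 152, 167, 180]

Pooled cuts: [10, 17, 25, 33, 42, 48, 61, 66, 74, 83, 89, 96, 108, 115, 119, 127, 139, 152, 158, 167, 180]

Fragments:
  [0,10): 10 bp
  [10,17): 7 bp
  [17,25): 8 bp
  [25,33): 8 bp
  [33,42): 9 bp
  [42,48): 6 bp
  [48,61): 13 bp
  [61,66): 5 bp
  [66,74): 8 bp
  [74,83): 9 bp
  [83,89): 6 bp
  [89,96): 7 bp
  [96,108): 12 bp
  [108,115): 7 bp
  [115,119): 4 bp
  [119,127): 8 bp
  [127,139): 12 bp
  [139,152): 13 bp
  [152,158): 6 bp
  [158,167): 9 bp
  [167,180): 13 bp
  [180,192): 12 bp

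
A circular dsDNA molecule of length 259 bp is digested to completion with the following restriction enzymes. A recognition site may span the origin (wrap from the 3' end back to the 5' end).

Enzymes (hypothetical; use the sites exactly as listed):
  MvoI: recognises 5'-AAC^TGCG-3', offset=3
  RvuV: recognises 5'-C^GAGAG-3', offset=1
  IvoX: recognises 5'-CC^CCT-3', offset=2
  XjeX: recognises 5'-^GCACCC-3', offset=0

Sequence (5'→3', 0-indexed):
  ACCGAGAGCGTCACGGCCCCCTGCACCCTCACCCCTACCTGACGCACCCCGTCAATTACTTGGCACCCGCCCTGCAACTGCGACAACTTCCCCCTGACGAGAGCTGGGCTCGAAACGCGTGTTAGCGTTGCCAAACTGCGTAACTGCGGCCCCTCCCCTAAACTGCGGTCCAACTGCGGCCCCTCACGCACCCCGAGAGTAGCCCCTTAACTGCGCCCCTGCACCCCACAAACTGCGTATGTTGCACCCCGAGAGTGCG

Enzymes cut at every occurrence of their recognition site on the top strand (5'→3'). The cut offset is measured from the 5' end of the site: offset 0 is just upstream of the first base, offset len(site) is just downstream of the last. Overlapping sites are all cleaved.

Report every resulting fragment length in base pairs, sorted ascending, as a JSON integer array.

[3,3,5,6,6,6,7,7,7,7,7,7,8,10,10,10,11,11,12,13,14,16,16,19,38]

Site scan:
  MvoI (AACTGCG, off=3): starts [75, 133, 141, 160, 171, 208, 230] → cuts [78, 136, 144, 163, 174, 211, 233]
  RvuV (CGAGAG, off=1): starts [2, 97, 193, 249] → cuts [3, 98, 194, 250]
  IvoX (CCCCT, off=2): starts [17, 31, 90, 149, 154, 179, 202, 215] → cuts [19, 33, 92, 151, 156, 181, 204, 217]
  XjeX (GCACCC, off=0): starts [22, 43, 62, 187, 220, 243] → cuts [22, 43, 62, 187, 220, 243]

All cut coordinates (distinct, sorted): [3, 19, 22, 33, 43, 62, 78, 92, 98, 136, 144, 151, 156, 163, 174, 181, 187, 194, 204, 211, 217, 220, 233, 243, 250]

Fragments:
  3→19: 16 bp
  19→22: 3 bp
  22→33: 11 bp
  33→43: 10 bp
  43→62: 19 bp
  62→78: 16 bp
  78→92: 14 bp
  92→98: 6 bp
  98→136: 38 bp
  136→144: 8 bp
  144→151: 7 bp
  151→156: 5 bp
  156→163: 7 bp
  163→174: 11 bp
  174→181: 7 bp
  181→187: 6 bp
  187→194: 7 bp
  194→204: 10 bp
  204→211: 7 bp
  211→217: 6 bp
  217→220: 3 bp
  220→233: 13 bp
  233→243: 10 bp
  243→250: 7 bp
  250→3 (wrap): 259-250+3 = 12 bp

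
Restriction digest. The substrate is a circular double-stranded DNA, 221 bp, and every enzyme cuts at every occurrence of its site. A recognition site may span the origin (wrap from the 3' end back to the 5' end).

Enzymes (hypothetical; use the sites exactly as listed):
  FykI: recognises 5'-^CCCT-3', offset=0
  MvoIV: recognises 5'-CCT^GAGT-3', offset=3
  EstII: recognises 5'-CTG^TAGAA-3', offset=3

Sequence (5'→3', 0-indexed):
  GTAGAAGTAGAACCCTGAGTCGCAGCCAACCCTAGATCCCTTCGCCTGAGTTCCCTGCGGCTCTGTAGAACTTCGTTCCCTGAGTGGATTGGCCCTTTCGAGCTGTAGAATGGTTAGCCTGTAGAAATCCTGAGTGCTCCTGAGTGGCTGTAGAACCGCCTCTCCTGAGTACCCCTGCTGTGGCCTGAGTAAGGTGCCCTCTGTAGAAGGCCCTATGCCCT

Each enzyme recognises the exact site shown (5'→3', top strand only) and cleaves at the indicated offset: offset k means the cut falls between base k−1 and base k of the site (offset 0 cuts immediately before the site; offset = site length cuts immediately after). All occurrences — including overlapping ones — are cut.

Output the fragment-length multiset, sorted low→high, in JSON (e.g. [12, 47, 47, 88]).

[4,4,5,5,6,7,7,7,8,9,10,10,10,10,11,11,12,13,13,13,14,16,16]

Per-enzyme occurrences:
  FykI CCCT/0: at [12, 29, 37, 52, 77, 92, 172, 196, 210, 217] ⇒ [12, 29, 37, 52, 77, 92, 172, 196, 210, 217]
  MvoIV CCTGAGT/3: at [13, 44, 78, 128, 138, 163, 183] ⇒ [16, 47, 81, 131, 141, 166, 186]
  EstII CTGTAGAA/3: at [62, 102, 118, 147, 200, 219] ⇒ [1, 65, 105, 121, 150, 203]

All cut coordinates (distinct, sorted): [1, 12, 16, 29, 37, 47, 52, 65, 77, 81, 92, 105, 121, 131, 141, 150, 166, 172, 186, 196, 203, 210, 217]

Fragment lengths:
  1→12: 11 bp
  12→16: 4 bp
  16→29: 13 bp
  29→37: 8 bp
  37→47: 10 bp
  47→52: 5 bp
  52→65: 13 bp
  65→77: 12 bp
  77→81: 4 bp
  81→92: 11 bp
  92→105: 13 bp
  105→121: 16 bp
  121→131: 10 bp
  131→141: 10 bp
  141→150: 9 bp
  150→166: 16 bp
  166→172: 6 bp
  172→186: 14 bp
  186→196: 10 bp
  196→203: 7 bp
  203→210: 7 bp
  210→217: 7 bp
  217→1 (wrap): 221-217+1 = 5 bp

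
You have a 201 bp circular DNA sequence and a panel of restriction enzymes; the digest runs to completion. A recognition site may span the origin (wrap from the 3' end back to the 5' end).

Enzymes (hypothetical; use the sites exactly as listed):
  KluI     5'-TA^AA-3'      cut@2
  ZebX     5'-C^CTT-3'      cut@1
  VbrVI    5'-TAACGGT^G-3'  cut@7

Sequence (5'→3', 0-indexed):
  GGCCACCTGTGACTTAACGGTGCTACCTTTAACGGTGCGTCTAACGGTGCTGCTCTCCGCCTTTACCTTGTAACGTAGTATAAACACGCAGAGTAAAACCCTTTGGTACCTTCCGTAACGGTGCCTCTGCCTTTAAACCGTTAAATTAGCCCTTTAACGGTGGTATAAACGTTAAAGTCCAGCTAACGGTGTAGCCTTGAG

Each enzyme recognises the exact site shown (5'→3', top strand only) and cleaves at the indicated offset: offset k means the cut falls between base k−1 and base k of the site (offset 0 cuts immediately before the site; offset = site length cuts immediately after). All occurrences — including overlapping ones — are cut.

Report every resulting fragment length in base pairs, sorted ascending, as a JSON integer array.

Scan for sites:
  KluI TAAA/2: at [80, 93, 133, 141, 165, 172] ⇒ [82, 95, 135, 143, 167, 174]
  ZebX CCTT/1: at [25, 59, 65, 99, 108, 129, 150, 194] ⇒ [26, 60, 66, 100, 109, 130, 151, 195]
  VbrVI TAACGGTG/7: at [14, 29, 41, 115, 154, 183] ⇒ [21, 36, 48, 122, 161, 190]

All cut coordinates (distinct, sorted): [21, 26, 36, 48, 60, 66, 82, 95, 100, 109, 122, 130, 135, 143, 151, 161, 167, 174, 190, 195]

Fragment lengths:
  21→26: 5 bp
  26→36: 10 bp
  36→48: 12 bp
  48→60: 12 bp
  60→66: 6 bp
  66→82: 16 bp
  82→95: 13 bp
  95→100: 5 bp
  100→109: 9 bp
  109→122: 13 bp
  122→130: 8 bp
  130→135: 5 bp
  135→143: 8 bp
  143→151: 8 bp
  151→161: 10 bp
  161→167: 6 bp
  167→174: 7 bp
  174→190: 16 bp
  190→195: 5 bp
  195→21 (wrap): 201-195+21 = 27 bp

[5,5,5,5,6,6,7,8,8,8,9,10,10,12,12,13,13,16,16,27]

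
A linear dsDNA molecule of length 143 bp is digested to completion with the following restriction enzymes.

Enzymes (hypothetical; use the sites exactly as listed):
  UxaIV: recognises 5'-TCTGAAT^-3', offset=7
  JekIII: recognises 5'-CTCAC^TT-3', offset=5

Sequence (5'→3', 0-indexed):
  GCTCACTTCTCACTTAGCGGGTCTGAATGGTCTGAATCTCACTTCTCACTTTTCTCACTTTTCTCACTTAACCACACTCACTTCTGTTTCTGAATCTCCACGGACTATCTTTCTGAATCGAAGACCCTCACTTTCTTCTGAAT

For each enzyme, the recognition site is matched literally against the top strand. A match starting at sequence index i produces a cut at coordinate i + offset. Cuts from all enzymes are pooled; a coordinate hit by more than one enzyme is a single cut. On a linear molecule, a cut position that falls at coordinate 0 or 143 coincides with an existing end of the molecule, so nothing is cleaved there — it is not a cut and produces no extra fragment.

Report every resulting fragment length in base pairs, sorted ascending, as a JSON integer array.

[5,6,7,7,9,9,9,12,13,14,14,15,23]

Scan for sites:
  UxaIV TCTGAAT/7: at [21, 30, 88, 111, 136] ⇒ [28, 37, 95, 118] (position 143 is a terminus of the linear molecule — no cut)
  JekIII CTCACTT/5: at [1, 8, 37, 44, 53, 62, 76, 126] ⇒ [6, 13, 42, 49, 58, 67, 81, 131]

All cut coordinates (distinct, sorted): [6, 13, 28, 37, 42, 49, 58, 67, 81, 95, 118, 131]

Fragment lengths:
  [0,6): 6 bp
  [6,13): 7 bp
  [13,28): 15 bp
  [28,37): 9 bp
  [37,42): 5 bp
  [42,49): 7 bp
  [49,58): 9 bp
  [58,67): 9 bp
  [67,81): 14 bp
  [81,95): 14 bp
  [95,118): 23 bp
  [118,131): 13 bp
  [131,143): 12 bp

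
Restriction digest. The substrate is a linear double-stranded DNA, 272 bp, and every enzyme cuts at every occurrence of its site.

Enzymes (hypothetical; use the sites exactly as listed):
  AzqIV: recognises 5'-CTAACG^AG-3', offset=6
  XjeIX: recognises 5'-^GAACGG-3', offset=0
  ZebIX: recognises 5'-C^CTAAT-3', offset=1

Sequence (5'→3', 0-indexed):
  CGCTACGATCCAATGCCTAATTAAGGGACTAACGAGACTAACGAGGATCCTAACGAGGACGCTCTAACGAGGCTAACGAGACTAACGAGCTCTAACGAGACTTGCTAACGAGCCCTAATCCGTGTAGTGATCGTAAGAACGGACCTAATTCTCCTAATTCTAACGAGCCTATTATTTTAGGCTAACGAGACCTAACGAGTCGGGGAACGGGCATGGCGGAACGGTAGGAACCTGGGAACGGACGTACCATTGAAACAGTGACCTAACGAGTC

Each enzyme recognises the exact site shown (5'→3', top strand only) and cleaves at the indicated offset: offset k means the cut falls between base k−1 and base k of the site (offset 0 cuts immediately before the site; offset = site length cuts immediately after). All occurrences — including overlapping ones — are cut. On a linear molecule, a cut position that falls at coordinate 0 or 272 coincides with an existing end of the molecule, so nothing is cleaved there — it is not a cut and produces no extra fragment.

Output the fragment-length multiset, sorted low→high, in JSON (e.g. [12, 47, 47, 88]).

[4,4,7,8,9,9,9,9,10,10,12,12,13,14,14,16,17,18,22,22,33]

Scan for sites:
  AzqIV (CTAACGAG, off=6): starts [28, 37, 49, 63, 72, 81, 91, 104, 159, 181, 191, 262] → cuts [34, 43, 55, 69, 78, 87, 97, 110, 165, 187, 197, 268]
  XjeIX (GAACGG, off=0): starts [136, 204, 218, 235] → cuts [136, 204, 218, 235]
  ZebIX (CCTAAT, off=1): starts [15, 113, 143, 152] → cuts [16, 114, 144, 153]

Pooled cuts: [16, 34, 43, 55, 69, 78, 87, 97, 110, 114, 136, 144, 153, 165, 187, 197, 204, 218, 235, 268]

Fragment lengths:
  [0,16): 16 bp
  [16,34): 18 bp
  [34,43): 9 bp
  [43,55): 12 bp
  [55,69): 14 bp
  [69,78): 9 bp
  [78,87): 9 bp
  [87,97): 10 bp
  [97,110): 13 bp
  [110,114): 4 bp
  [114,136): 22 bp
  [136,144): 8 bp
  [144,153): 9 bp
  [153,165): 12 bp
  [165,187): 22 bp
  [187,197): 10 bp
  [197,204): 7 bp
  [204,218): 14 bp
  [218,235): 17 bp
  [235,268): 33 bp
  [268,272): 4 bp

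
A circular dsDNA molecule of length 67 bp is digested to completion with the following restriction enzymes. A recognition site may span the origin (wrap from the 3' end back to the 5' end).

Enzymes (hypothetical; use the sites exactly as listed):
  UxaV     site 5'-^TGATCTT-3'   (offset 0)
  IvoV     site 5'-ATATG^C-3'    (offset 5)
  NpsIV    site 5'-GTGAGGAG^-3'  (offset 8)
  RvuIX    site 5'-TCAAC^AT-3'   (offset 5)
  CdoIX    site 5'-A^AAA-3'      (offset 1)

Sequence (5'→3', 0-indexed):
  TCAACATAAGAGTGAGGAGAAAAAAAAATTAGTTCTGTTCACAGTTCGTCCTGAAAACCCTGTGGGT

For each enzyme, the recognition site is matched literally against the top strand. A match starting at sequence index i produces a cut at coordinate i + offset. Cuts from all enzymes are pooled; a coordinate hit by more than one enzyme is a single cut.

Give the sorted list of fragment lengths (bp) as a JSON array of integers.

[1,1,1,1,1,1,14,18,29]

Scan for sites:
  UxaV (TGATCTT, off=0): no sites
  IvoV (ATATGC, off=5): no sites
  NpsIV (GTGAGGAG, off=8): starts [11] → cuts [19]
  RvuIX (TCAACAT, off=5): starts [0] → cuts [5]
  CdoIX (AAAA, off=1): starts [19, 20, 21, 22, 23, 24, 53] → cuts [20, 21, 22, 23, 24, 25, 54]

Pooled cuts: [5, 19, 20, 21, 22, 23, 24, 25, 54]

Fragments:
  5→19: 14 bp
  19→20: 1 bp
  20→21: 1 bp
  21→22: 1 bp
  22→23: 1 bp
  23→24: 1 bp
  24→25: 1 bp
  25→54: 29 bp
  54→5 (wrap): 67-54+5 = 18 bp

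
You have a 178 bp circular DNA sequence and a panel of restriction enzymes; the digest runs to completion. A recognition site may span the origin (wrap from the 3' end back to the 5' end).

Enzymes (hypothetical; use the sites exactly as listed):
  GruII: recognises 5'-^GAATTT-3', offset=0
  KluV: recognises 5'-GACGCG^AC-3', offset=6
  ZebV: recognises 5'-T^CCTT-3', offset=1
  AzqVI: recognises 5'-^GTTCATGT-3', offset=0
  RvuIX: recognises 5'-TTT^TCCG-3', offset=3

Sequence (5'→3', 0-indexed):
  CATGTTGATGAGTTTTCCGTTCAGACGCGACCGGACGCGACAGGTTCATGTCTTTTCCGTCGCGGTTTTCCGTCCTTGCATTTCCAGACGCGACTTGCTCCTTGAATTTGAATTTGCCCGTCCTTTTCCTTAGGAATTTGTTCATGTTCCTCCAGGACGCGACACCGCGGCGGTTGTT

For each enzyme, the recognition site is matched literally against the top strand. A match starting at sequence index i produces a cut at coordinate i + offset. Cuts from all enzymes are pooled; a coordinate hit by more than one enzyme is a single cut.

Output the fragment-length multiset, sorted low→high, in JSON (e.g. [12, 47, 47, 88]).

[4,4,5,6,6,6,6,7,10,12,12,13,14,14,18,19,22]

Per-enzyme occurrences:
  GruII GAATTT/0: at [103, 109, 133] ⇒ [103, 109, 133]
  KluV GACGCGAC/6: at [23, 33, 86, 155] ⇒ [29, 39, 92, 161]
  ZebV TCCTT/1: at [72, 98, 120, 126] ⇒ [73, 99, 121, 127]
  AzqVI GTTCATGT/0: at [43, 139, 175] ⇒ [43, 139, 175]
  RvuIX TTTTCCG/3: at [12, 52, 65] ⇒ [15, 55, 68]

Pooled cuts: [15, 29, 39, 43, 55, 68, 73, 92, 99, 103, 109, 121, 127, 133, 139, 161, 175]

Fragments:
  15→29: 14 bp
  29→39: 10 bp
  39→43: 4 bp
  43→55: 12 bp
  55→68: 13 bp
  68→73: 5 bp
  73→92: 19 bp
  92→99: 7 bp
  99→103: 4 bp
  103→109: 6 bp
  109→121: 12 bp
  121→127: 6 bp
  127→133: 6 bp
  133→139: 6 bp
  139→161: 22 bp
  161→175: 14 bp
  175→15 (wrap): 178-175+15 = 18 bp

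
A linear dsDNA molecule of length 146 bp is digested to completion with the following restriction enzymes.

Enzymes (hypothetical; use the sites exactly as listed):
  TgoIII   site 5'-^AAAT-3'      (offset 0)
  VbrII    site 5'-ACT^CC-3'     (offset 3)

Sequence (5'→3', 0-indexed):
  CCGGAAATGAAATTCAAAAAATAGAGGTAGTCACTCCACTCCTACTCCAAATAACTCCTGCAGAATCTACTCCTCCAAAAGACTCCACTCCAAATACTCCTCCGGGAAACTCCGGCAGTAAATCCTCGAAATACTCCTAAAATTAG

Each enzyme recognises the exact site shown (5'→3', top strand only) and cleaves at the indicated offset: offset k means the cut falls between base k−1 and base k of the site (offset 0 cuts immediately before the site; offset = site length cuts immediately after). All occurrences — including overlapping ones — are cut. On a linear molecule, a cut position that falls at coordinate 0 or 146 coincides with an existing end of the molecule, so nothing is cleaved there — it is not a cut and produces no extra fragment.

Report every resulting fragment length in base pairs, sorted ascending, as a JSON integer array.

[2,2,4,4,5,5,5,6,7,7,7,8,8,9,9,13,13,15,17]

Site scan:
  TgoIII AAAT/0: at [4, 9, 18, 48, 91, 119, 128, 139] ⇒ [4, 9, 18, 48, 91, 119, 128, 139]
  VbrII ACTCC/3: at [32, 37, 43, 53, 68, 81, 86, 95, 108, 132] ⇒ [35, 40, 46, 56, 71, 84, 89, 98, 111, 135]

All cut coordinates (distinct, sorted): [4, 9, 18, 35, 40, 46, 48, 56, 71, 84, 89, 91, 98, 111, 119, 128, 135, 139]

Fragment lengths:
  [0,4): 4 bp
  [4,9): 5 bp
  [9,18): 9 bp
  [18,35): 17 bp
  [35,40): 5 bp
  [40,46): 6 bp
  [46,48): 2 bp
  [48,56): 8 bp
  [56,71): 15 bp
  [71,84): 13 bp
  [84,89): 5 bp
  [89,91): 2 bp
  [91,98): 7 bp
  [98,111): 13 bp
  [111,119): 8 bp
  [119,128): 9 bp
  [128,135): 7 bp
  [135,139): 4 bp
  [139,146): 7 bp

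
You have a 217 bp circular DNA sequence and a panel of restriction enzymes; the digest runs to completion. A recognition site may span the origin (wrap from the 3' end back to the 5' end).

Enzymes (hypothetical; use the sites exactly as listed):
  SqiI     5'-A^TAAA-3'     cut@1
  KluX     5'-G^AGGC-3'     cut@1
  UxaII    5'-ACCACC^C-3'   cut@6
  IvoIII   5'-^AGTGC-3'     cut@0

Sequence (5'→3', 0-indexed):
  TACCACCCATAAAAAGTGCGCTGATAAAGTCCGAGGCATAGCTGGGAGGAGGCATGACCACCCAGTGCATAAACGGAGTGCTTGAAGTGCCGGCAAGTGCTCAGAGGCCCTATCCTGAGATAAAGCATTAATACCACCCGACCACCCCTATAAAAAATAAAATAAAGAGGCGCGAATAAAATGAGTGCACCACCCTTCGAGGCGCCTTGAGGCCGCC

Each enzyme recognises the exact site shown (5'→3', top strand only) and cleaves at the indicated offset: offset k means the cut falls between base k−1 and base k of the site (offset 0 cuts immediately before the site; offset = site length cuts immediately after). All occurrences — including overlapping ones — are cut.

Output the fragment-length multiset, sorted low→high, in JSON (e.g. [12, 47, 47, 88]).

[1,2,4,5,5,5,5,6,7,7,7,8,9,9,9,9,10,10,10,11,13,15,16,16,18]

Site scan:
  SqiI (ATAAA, off=1): starts [8, 23, 68, 119, 149, 156, 161, 175] → cuts [9, 24, 69, 120, 150, 157, 162, 176]
  KluX (GAGGC, off=1): starts [32, 48, 103, 166, 198, 208] → cuts [33, 49, 104, 167, 199, 209]
  UxaII (ACCACCC, off=6): starts [1, 56, 132, 140, 188] → cuts [7, 62, 138, 146, 194]
  IvoIII (AGTGC, off=0): starts [14, 63, 76, 85, 95, 183] → cuts [14, 63, 76, 85, 95, 183]

Pooled cuts: [7, 9, 14, 24, 33, 49, 62, 63, 69, 76, 85, 95, 104, 120, 138, 146, 150, 157, 162, 167, 176, 183, 194, 199, 209]

Fragment lengths:
  7→9: 2 bp
  9→14: 5 bp
  14→24: 10 bp
  24→33: 9 bp
  33→49: 16 bp
  49→62: 13 bp
  62→63: 1 bp
  63→69: 6 bp
  69→76: 7 bp
  76→85: 9 bp
  85→95: 10 bp
  95→104: 9 bp
  104→120: 16 bp
  120→138: 18 bp
  138→146: 8 bp
  146→150: 4 bp
  150→157: 7 bp
  157→162: 5 bp
  162→167: 5 bp
  167→176: 9 bp
  176→183: 7 bp
  183→194: 11 bp
  194→199: 5 bp
  199→209: 10 bp
  209→7 (wrap): 217-209+7 = 15 bp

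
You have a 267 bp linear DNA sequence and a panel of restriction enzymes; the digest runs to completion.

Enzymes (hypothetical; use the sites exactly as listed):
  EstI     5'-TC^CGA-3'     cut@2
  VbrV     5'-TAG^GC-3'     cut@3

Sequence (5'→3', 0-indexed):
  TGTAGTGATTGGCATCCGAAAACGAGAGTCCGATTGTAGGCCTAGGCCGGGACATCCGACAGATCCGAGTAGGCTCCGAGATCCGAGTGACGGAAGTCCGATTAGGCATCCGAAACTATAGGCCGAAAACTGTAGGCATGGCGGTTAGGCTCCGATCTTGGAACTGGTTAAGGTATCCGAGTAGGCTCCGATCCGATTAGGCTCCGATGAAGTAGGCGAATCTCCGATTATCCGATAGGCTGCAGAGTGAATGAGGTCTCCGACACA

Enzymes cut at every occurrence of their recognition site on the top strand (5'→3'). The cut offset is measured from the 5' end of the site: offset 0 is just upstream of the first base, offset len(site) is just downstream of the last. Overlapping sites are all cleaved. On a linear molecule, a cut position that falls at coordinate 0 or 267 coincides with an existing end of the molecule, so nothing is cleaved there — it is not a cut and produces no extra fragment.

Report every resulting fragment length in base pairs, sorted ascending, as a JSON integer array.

Site scan:
  EstI (TCCGA, off=2): starts [14, 28, 54, 63, 74, 81, 96, 108, 150, 175, 186, 191, 202, 222, 230, 258] → cuts [16, 30, 56, 65, 76, 83, 98, 110, 152, 177, 188, 193, 204, 224, 232, 260]
  VbrV (TAGGC, off=3): starts [36, 42, 69, 102, 118, 132, 145, 181, 197, 212, 235] → cuts [39, 45, 72, 105, 121, 135, 148, 184, 200, 215, 238]

All cut coordinates (distinct, sorted): [16, 30, 39, 45, 56, 65, 72, 76, 83, 98, 105, 110, 121, 135, 148, 152, 177, 184, 188, 193, 200, 204, 215, 224, 232, 238, 260]

Fragments:
  [0,16): 16 bp
  [16,30): 14 bp
  [30,39): 9 bp
  [39,45): 6 bp
  [45,56): 11 bp
  [56,65): 9 bp
  [65,72): 7 bp
  [72,76): 4 bp
  [76,83): 7 bp
  [83,98): 15 bp
  [98,105): 7 bp
  [105,110): 5 bp
  [110,121): 11 bp
  [121,135): 14 bp
  [135,148): 13 bp
  [148,152): 4 bp
  [152,177): 25 bp
  [177,184): 7 bp
  [184,188): 4 bp
  [188,193): 5 bp
  [193,200): 7 bp
  [200,204): 4 bp
  [204,215): 11 bp
  [215,224): 9 bp
  [224,232): 8 bp
  [232,238): 6 bp
  [238,260): 22 bp
  [260,267): 7 bp

[4,4,4,4,5,5,6,6,7,7,7,7,7,7,8,9,9,9,11,11,11,13,14,14,15,16,22,25]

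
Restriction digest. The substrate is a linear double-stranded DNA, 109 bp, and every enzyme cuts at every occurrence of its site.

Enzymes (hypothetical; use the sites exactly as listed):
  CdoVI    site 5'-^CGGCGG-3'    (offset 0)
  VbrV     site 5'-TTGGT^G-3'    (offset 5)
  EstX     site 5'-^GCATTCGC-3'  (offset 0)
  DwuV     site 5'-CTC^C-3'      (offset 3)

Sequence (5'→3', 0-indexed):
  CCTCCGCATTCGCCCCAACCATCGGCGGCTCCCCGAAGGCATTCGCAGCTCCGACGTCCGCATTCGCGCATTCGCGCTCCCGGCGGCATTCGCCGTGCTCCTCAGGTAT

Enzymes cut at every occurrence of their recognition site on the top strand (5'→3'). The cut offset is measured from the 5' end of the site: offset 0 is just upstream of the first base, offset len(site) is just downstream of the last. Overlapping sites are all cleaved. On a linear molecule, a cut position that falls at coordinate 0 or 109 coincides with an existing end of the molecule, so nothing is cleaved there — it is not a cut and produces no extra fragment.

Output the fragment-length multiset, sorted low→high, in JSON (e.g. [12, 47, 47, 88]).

[1,1,4,5,7,8,8,9,9,12,13,15,17]

Per-enzyme occurrences:
  CdoVI CGGCGG/0: at [22, 80] ⇒ [22, 80]
  VbrV (TTGGTG, off=5): no sites
  EstX GCATTCGC/0: at [5, 38, 59, 67, 85] ⇒ [5, 38, 59, 67, 85]
  DwuV CTCC/3: at [1, 28, 48, 76, 97] ⇒ [4, 31, 51, 79, 100]

Pooled cuts: [4, 5, 22, 31, 38, 51, 59, 67, 79, 80, 85, 100]

Fragment lengths:
  [0,4): 4 bp
  [4,5): 1 bp
  [5,22): 17 bp
  [22,31): 9 bp
  [31,38): 7 bp
  [38,51): 13 bp
  [51,59): 8 bp
  [59,67): 8 bp
  [67,79): 12 bp
  [79,80): 1 bp
  [80,85): 5 bp
  [85,100): 15 bp
  [100,109): 9 bp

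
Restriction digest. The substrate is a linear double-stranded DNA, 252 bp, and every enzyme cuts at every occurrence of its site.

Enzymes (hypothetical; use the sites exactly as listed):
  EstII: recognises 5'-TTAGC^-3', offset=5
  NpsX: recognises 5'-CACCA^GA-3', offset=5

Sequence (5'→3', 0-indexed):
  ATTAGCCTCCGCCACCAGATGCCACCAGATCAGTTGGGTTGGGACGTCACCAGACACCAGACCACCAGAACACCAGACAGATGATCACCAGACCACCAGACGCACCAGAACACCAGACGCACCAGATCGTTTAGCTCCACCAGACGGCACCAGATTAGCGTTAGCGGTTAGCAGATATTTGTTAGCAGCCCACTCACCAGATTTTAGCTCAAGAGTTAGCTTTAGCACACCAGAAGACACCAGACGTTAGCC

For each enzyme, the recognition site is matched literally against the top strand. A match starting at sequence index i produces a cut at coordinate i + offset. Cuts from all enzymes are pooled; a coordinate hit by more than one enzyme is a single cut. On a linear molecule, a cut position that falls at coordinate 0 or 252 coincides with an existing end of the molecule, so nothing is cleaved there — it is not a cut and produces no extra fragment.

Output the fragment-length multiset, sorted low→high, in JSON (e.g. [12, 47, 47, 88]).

Per-enzyme occurrences:
  EstII (TTAGC, off=5): starts [1, 130, 154, 160, 167, 181, 203, 215, 221, 246] → cuts [6, 135, 159, 165, 172, 186, 208, 220, 226, 251]
  NpsX (CACCAGA, off=5): starts [12, 22, 47, 54, 62, 70, 85, 93, 102, 110, 119, 137, 147, 194, 227, 237] → cuts [17, 27, 52, 59, 67, 75, 90, 98, 107, 115, 124, 142, 152, 199, 232, 242]

All cut coordinates (distinct, sorted): [6, 17, 27, 52, 59, 67, 75, 90, 98, 107, 115, 124, 135, 142, 152, 159, 165, 172, 186, 199, 208, 220, 226, 232, 242, 251]

Fragment lengths:
  [0,6): 6 bp
  [6,17): 11 bp
  [17,27): 10 bp
  [27,52): 25 bp
  [52,59): 7 bp
  [59,67): 8 bp
  [67,75): 8 bp
  [75,90): 15 bp
  [90,98): 8 bp
  [98,107): 9 bp
  [107,115): 8 bp
  [115,124): 9 bp
  [124,135): 11 bp
  [135,142): 7 bp
  [142,152): 10 bp
  [152,159): 7 bp
  [159,165): 6 bp
  [165,172): 7 bp
  [172,186): 14 bp
  [186,199): 13 bp
  [199,208): 9 bp
  [208,220): 12 bp
  [220,226): 6 bp
  [226,232): 6 bp
  [232,242): 10 bp
  [242,251): 9 bp
  [251,252): 1 bp

[1,6,6,6,6,7,7,7,7,8,8,8,8,9,9,9,9,10,10,10,11,11,12,13,14,15,25]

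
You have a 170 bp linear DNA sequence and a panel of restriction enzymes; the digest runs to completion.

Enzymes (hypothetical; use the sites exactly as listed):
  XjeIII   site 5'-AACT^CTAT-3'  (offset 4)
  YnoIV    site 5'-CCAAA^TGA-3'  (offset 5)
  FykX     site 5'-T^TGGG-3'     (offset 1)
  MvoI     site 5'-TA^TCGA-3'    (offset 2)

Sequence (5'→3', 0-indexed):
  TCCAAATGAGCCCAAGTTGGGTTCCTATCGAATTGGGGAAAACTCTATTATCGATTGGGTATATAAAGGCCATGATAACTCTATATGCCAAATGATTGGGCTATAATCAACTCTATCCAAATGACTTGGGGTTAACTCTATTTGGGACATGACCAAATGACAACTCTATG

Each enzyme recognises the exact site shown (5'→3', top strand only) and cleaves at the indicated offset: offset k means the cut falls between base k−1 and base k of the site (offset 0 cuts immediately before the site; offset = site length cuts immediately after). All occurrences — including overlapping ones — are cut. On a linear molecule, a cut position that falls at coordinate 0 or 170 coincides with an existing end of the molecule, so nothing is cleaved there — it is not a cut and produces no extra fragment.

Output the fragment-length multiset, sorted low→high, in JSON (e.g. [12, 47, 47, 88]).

[4,5,5,5,5,6,6,6,8,9,10,11,11,11,12,15,16,25]

Per-enzyme occurrences:
  XjeIII (AACTCTAT, off=4): starts [40, 76, 108, 133, 161] → cuts [44, 80, 112, 137, 165]
  YnoIV (CCAAATGA, off=5): starts [1, 87, 116, 152] → cuts [6, 92, 121, 157]
  FykX (TTGGG, off=1): starts [16, 32, 54, 95, 125, 141] → cuts [17, 33, 55, 96, 126, 142]
  MvoI (TATCGA, off=2): starts [25, 48] → cuts [27, 50]

Pooled cuts: [6, 17, 27, 33, 44, 50, 55, 80, 92, 96, 112, 121, 126, 137, 142, 157, 165]

Fragment lengths:
  [0,6): 6 bp
  [6,17): 11 bp
  [17,27): 10 bp
  [27,33): 6 bp
  [33,44): 11 bp
  [44,50): 6 bp
  [50,55): 5 bp
  [55,80): 25 bp
  [80,92): 12 bp
  [92,96): 4 bp
  [96,112): 16 bp
  [112,121): 9 bp
  [121,126): 5 bp
  [126,137): 11 bp
  [137,142): 5 bp
  [142,157): 15 bp
  [157,165): 8 bp
  [165,170): 5 bp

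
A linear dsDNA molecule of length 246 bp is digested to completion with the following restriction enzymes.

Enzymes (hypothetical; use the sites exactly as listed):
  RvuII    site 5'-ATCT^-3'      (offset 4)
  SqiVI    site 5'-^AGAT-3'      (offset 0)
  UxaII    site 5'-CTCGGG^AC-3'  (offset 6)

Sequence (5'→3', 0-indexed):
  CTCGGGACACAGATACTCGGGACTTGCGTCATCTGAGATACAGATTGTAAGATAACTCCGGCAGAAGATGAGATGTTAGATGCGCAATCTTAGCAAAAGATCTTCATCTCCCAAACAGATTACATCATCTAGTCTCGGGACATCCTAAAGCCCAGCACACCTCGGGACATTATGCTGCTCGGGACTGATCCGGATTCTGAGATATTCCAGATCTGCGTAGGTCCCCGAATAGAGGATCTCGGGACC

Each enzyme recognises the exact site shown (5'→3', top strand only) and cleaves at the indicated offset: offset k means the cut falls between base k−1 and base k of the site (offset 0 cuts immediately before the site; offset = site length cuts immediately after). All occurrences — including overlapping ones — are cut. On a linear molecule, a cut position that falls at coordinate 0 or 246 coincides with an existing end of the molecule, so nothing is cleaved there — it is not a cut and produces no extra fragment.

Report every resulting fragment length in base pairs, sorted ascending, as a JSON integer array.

[1,3,4,4,5,6,6,6,6,6,7,7,7,8,9,9,11,13,13,14,16,16,17,25,27]

Site scan:
  RvuII (ATCT, off=4): starts [30, 86, 99, 105, 126, 210, 235] → cuts [34, 90, 103, 109, 130, 214, 239]
  SqiVI (AGAT, off=0): starts [10, 35, 41, 49, 65, 70, 77, 97, 116, 199, 208] → cuts [10, 35, 41, 49, 65, 70, 77, 97, 116, 199, 208]
  UxaII (CTCGGGAC, off=6): starts [0, 15, 133, 160, 177, 237] → cuts [6, 21, 139, 166, 183, 243]

All cut coordinates (distinct, sorted): [6, 10, 21, 34, 35, 41, 49, 65, 70, 77, 90, 97, 103, 109, 116, 130, 139, 166, 183, 199, 208, 214, 239, 243]

Fragments:
  [0,6): 6 bp
  [6,10): 4 bp
  [10,21): 11 bp
  [21,34): 13 bp
  [34,35): 1 bp
  [35,41): 6 bp
  [41,49): 8 bp
  [49,65): 16 bp
  [65,70): 5 bp
  [70,77): 7 bp
  [77,90): 13 bp
  [90,97): 7 bp
  [97,103): 6 bp
  [103,109): 6 bp
  [109,116): 7 bp
  [116,130): 14 bp
  [130,139): 9 bp
  [139,166): 27 bp
  [166,183): 17 bp
  [183,199): 16 bp
  [199,208): 9 bp
  [208,214): 6 bp
  [214,239): 25 bp
  [239,243): 4 bp
  [243,246): 3 bp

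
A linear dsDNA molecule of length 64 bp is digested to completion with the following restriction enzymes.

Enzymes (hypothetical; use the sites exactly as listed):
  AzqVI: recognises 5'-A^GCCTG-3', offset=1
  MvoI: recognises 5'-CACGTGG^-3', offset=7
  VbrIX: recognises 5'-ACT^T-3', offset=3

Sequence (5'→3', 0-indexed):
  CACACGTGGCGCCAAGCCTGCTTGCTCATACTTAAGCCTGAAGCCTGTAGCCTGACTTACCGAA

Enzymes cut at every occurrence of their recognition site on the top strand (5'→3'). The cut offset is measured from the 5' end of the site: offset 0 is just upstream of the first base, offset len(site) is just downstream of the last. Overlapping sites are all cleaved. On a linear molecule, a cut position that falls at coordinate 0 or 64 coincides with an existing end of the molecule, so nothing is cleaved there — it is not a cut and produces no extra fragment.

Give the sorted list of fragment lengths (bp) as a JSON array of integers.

Per-enzyme occurrences:
  AzqVI (AGCCTG, off=1): starts [14, 34, 41, 48] → cuts [15, 35, 42, 49]
  MvoI (CACGTGG, off=7): starts [2] → cuts [9]
  VbrIX (ACTT, off=3): starts [29, 54] → cuts [32, 57]

All cut coordinates (distinct, sorted): [9, 15, 32, 35, 42, 49, 57]

Fragment lengths:
  [0,9): 9 bp
  [9,15): 6 bp
  [15,32): 17 bp
  [32,35): 3 bp
  [35,42): 7 bp
  [42,49): 7 bp
  [49,57): 8 bp
  [57,64): 7 bp

[3,6,7,7,7,8,9,17]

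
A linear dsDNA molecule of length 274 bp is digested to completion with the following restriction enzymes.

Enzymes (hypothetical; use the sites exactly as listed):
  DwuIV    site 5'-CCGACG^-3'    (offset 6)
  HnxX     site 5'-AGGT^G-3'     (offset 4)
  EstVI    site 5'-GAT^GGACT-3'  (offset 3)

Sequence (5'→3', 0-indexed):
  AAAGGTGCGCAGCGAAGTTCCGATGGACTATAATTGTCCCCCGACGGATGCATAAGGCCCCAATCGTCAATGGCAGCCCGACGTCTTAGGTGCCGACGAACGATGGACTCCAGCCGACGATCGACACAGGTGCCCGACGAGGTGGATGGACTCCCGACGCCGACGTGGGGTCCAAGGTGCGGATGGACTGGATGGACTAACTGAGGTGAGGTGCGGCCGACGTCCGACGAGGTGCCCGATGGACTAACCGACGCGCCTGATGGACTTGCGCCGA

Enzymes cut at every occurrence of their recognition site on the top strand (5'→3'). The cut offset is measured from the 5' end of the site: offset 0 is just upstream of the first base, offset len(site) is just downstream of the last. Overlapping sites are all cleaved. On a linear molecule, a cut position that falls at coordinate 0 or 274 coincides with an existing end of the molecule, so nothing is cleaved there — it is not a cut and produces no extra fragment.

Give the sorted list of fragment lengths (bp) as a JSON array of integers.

[4,4,4,5,6,6,6,6,7,7,7,8,8,8,9,10,12,12,13,13,13,14,15,18,22,37]

Per-enzyme occurrences:
  DwuIV (CCGACG, off=6): starts [40, 77, 92, 113, 133, 153, 159, 216, 223, 247] → cuts [46, 83, 98, 119, 139, 159, 165, 222, 229, 253]
  HnxX (AGGTG, off=4): starts [2, 87, 127, 139, 174, 203, 208, 229] → cuts [6, 91, 131, 143, 178, 207, 212, 233]
  EstVI (GATGGACT, off=3): starts [21, 101, 144, 181, 190, 237, 258] → cuts [24, 104, 147, 184, 193, 240, 261]

Pooled cuts: [6, 24, 46, 83, 91, 98, 104, 119, 131, 139, 143, 147, 159, 165, 178, 184, 193, 207, 212, 222, 229, 233, 240, 253, 261]

Fragments:
  [0,6): 6 bp
  [6,24): 18 bp
  [24,46): 22 bp
  [46,83): 37 bp
  [83,91): 8 bp
  [91,98): 7 bp
  [98,104): 6 bp
  [104,119): 15 bp
  [119,131): 12 bp
  [131,139): 8 bp
  [139,143): 4 bp
  [143,147): 4 bp
  [147,159): 12 bp
  [159,165): 6 bp
  [165,178): 13 bp
  [178,184): 6 bp
  [184,193): 9 bp
  [193,207): 14 bp
  [207,212): 5 bp
  [212,222): 10 bp
  [222,229): 7 bp
  [229,233): 4 bp
  [233,240): 7 bp
  [240,253): 13 bp
  [253,261): 8 bp
  [261,274): 13 bp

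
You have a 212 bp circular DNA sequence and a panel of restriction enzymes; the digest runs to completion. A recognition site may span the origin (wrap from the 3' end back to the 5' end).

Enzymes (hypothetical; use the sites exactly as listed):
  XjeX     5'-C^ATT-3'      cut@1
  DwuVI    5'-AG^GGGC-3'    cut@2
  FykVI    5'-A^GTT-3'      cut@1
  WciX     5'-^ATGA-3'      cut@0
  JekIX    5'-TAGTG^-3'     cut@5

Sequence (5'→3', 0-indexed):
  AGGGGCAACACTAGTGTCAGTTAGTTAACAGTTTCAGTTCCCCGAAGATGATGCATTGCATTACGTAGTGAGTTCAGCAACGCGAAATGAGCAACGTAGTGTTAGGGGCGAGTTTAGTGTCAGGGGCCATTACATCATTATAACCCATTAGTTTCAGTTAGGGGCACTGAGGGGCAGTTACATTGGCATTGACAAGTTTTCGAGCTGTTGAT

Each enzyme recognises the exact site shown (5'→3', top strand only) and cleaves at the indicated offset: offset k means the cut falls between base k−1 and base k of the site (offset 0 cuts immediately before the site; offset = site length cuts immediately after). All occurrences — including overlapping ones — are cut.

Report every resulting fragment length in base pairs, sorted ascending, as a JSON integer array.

Site scan:
  XjeX (CATT, off=1): starts [53, 58, 127, 135, 145, 180, 186] → cuts [54, 59, 128, 136, 146, 181, 187]
  DwuVI (AGGGGC, off=2): starts [0, 103, 121, 159, 169] → cuts [2, 105, 123, 161, 171]
  FykVI (AGTT, off=1): starts [18, 22, 29, 35, 70, 110, 149, 155, 175, 194] → cuts [19, 23, 30, 36, 71, 111, 150, 156, 176, 195]
  WciX (ATGA, off=0): starts [47, 86] → cuts [47, 86]
  JekIX (TAGTG, off=5): starts [11, 65, 96, 114] → cuts [16, 70, 101, 119]

All cut coordinates (distinct, sorted): [2, 16, 19, 23, 30, 36, 47, 54, 59, 70, 71, 86, 101, 105, 111, 119, 123, 128, 136, 146, 150, 156, 161, 171, 176, 181, 187, 195]

Fragment lengths:
  2→16: 14 bp
  16→19: 3 bp
  19→23: 4 bp
  23→30: 7 bp
  30→36: 6 bp
  36→47: 11 bp
  47→54: 7 bp
  54→59: 5 bp
  59→70: 11 bp
  70→71: 1 bp
  71→86: 15 bp
  86→101: 15 bp
  101→105: 4 bp
  105→111: 6 bp
  111→119: 8 bp
  119→123: 4 bp
  123→128: 5 bp
  128→136: 8 bp
  136→146: 10 bp
  146→150: 4 bp
  150→156: 6 bp
  156→161: 5 bp
  161→171: 10 bp
  171→176: 5 bp
  176→181: 5 bp
  181→187: 6 bp
  187→195: 8 bp
  195→2 (wrap): 212-195+2 = 19 bp

[1,3,4,4,4,4,5,5,5,5,5,6,6,6,6,7,7,8,8,8,10,10,11,11,14,15,15,19]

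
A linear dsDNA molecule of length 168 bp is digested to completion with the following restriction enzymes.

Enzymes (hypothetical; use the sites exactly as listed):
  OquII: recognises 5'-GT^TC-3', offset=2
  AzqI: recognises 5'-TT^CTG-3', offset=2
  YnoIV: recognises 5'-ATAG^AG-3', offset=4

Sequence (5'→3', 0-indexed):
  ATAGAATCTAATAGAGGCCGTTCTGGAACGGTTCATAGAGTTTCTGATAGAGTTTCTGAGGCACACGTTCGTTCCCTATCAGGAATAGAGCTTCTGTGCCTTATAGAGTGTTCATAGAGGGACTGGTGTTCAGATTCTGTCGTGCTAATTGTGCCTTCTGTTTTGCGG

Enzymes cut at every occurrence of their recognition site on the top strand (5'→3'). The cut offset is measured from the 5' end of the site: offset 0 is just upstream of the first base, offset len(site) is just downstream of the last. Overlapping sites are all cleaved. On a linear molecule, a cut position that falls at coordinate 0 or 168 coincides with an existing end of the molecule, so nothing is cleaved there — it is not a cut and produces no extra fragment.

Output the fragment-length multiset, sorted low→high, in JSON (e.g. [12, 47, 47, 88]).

Per-enzyme occurrences:
  OquII (GTTC, off=2): starts [19, 30, 66, 70, 109, 127] → cuts [21, 32, 68, 72, 111, 129]
  AzqI (TTCTG, off=2): starts [20, 41, 53, 91, 134, 155] → cuts [22, 43, 55, 93, 136, 157]
  YnoIV (ATAGAG, off=4): starts [10, 34, 46, 84, 102, 113] → cuts [14, 38, 50, 88, 106, 117]

All cut coordinates (distinct, sorted): [14, 21, 22, 32, 38, 43, 50, 55, 68, 72, 88, 93, 106, 111, 117, 129, 136, 157]

Fragment lengths:
  [0,14): 14 bp
  [14,21): 7 bp
  [21,22): 1 bp
  [22,32): 10 bp
  [32,38): 6 bp
  [38,43): 5 bp
  [43,50): 7 bp
  [50,55): 5 bp
  [55,68): 13 bp
  [68,72): 4 bp
  [72,88): 16 bp
  [88,93): 5 bp
  [93,106): 13 bp
  [106,111): 5 bp
  [111,117): 6 bp
  [117,129): 12 bp
  [129,136): 7 bp
  [136,157): 21 bp
  [157,168): 11 bp

[1,4,5,5,5,5,6,6,7,7,7,10,11,12,13,13,14,16,21]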